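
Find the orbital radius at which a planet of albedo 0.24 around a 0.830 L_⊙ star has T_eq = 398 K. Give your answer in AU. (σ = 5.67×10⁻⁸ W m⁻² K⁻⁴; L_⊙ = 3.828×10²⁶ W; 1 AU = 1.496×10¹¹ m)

L = 0.830 × 3.828×10²⁶ = 3.18×10²⁶ W.
From T_eq⁴ = L(1−A)/(16πσd²): d = √[L(1−A)/(16πσT_eq⁴)].
d = √[3.18×10²⁶ × 0.76 / (16π × 5.67×10⁻⁸ × (398)⁴)] = 5.81×10¹⁰ m = 0.388 AU.

d ≈ 0.388 AU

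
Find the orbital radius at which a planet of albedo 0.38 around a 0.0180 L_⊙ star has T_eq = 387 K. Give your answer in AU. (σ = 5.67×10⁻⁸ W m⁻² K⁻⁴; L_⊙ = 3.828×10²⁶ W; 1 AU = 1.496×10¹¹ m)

d ≈ 0.0546 AU

L = 0.0180 × 3.828×10²⁶ = 6.89×10²⁴ W.
From T_eq⁴ = L(1−A)/(16πσd²): d = √[L(1−A)/(16πσT_eq⁴)].
d = √[6.89×10²⁴ × 0.62 / (16π × 5.67×10⁻⁸ × (387)⁴)] = 8.17×10⁹ m = 0.0546 AU.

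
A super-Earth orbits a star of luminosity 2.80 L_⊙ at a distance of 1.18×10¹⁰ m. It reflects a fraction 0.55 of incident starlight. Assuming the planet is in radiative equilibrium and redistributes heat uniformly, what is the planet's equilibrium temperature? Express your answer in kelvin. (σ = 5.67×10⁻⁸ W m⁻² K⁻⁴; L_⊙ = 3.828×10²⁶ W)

T_eq ≈ 1050 K

L = 2.80 × 3.828×10²⁶ = 1.07×10²⁷ W.
Flux: S = L/(4πd²) = 1.07×10²⁷/(4π×(1.18×10¹⁰)²) = 6.13×10⁵ W m⁻².
Energy balance: absorbed = emitted ⇒ πR²·S(1−A) = 4πR²·σT_eq⁴, so T_eq⁴ = S(1−A)/(4σ).
T_eq = [6.13×10⁵ × 0.45 / (4 × 5.67×10⁻⁸)]^(1/4) = (1.22×10¹²)^(1/4) = 1050 K.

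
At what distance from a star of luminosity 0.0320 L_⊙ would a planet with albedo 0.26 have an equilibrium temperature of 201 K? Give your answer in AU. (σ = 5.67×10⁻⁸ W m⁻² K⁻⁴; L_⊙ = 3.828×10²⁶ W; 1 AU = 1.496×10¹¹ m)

L = 0.0320 × 3.828×10²⁶ = 1.22×10²⁵ W.
From T_eq⁴ = L(1−A)/(16πσd²): d = √[L(1−A)/(16πσT_eq⁴)].
d = √[1.22×10²⁵ × 0.74 / (16π × 5.67×10⁻⁸ × (201)⁴)] = 4.41×10¹⁰ m = 0.295 AU.

d ≈ 0.295 AU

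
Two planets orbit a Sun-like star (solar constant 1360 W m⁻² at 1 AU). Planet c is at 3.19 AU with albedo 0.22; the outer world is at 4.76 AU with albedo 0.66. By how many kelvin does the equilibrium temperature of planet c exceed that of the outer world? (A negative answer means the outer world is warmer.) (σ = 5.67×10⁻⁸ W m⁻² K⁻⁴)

ΔT ≈ 49.0 K

T_eq = [S₀(1−A)/(4σd²)]^(1/4), so T ∝ (1−A)^(1/4) / √d.
T₁ = [1360×0.78/(4×5.67×10⁻⁸×3.19²)]^(1/4) = 146.42 K.
T₂ = [1360×0.34/(4×5.67×10⁻⁸×4.76²)]^(1/4) = 97.40 K.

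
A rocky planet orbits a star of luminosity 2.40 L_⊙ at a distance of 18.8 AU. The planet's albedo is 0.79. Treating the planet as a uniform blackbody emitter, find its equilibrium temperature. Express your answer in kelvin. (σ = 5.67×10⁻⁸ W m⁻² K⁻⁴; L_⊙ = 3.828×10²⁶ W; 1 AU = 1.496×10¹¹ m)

d = 18.8 AU = 2.81×10¹² m.
L = 2.40 × 3.828×10²⁶ = 9.19×10²⁶ W.
Flux: S = L/(4πd²) = 9.19×10²⁶/(4π×(2.81×10¹²)²) = 9.24 W m⁻².
Energy balance: absorbed = emitted ⇒ πR²·S(1−A) = 4πR²·σT_eq⁴, so T_eq⁴ = S(1−A)/(4σ).
T_eq = [9.24 × 0.21 / (4 × 5.67×10⁻⁸)]^(1/4) = (8.56×10⁶)^(1/4) = 54.1 K.

T_eq ≈ 54.1 K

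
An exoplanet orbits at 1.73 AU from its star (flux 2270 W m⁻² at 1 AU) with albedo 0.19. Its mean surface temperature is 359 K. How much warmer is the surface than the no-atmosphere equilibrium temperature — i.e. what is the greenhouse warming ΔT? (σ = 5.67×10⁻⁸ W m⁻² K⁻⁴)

S = 2270/1.73² = 758.5 W m⁻².
T_eq = [S(1−A)/(4σ)]^(1/4) = [758.5×0.81/(4×5.67×10⁻⁸)]^(1/4) = 228.1 K.
ΔT = T_surf − T_eq = 359 − 228.1.

ΔT ≈ 130.9 K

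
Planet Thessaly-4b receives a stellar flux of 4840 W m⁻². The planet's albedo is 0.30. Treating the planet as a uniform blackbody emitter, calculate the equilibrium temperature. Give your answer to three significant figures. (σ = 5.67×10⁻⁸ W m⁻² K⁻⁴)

Energy balance: absorbed = emitted ⇒ πR²·S(1−A) = 4πR²·σT_eq⁴, so T_eq⁴ = S(1−A)/(4σ).
T_eq = [4840 × 0.70 / (4 × 5.67×10⁻⁸)]^(1/4) = (1.49×10¹⁰)^(1/4) = 350 K.

T_eq ≈ 350 K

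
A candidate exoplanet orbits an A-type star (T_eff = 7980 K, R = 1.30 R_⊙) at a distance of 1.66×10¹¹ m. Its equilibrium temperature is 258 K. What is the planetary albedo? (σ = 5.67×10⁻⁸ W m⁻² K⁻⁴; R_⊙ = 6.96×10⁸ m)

R_⋆ = 1.30 × 6.96×10⁸ = 9.05×10⁸ m.
L = 4πR_⋆²σT_⋆⁴ = 4π(9.05×10⁸)² × 5.67×10⁻⁸ × (7980)⁴ = 2.37×10²⁷ W.
S = L/(4πd²) = 6830 W m⁻².
From T_eq⁴ = S(1−A)/(4σ): 1−A = 4σT_eq⁴/S.
1−A = 4 × 5.67×10⁻⁸ × (258)⁴ / 6830 = 0.147.

A ≈ 0.85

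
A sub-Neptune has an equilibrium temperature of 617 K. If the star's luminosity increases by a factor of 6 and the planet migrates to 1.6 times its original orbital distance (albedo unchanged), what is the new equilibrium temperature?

T_eq ∝ L^(1/4) · d^(−1/2).
T′ = 617 × 6^(1/4) / 1.6^(1/2) = 763 K.

T_eq ≈ 763 K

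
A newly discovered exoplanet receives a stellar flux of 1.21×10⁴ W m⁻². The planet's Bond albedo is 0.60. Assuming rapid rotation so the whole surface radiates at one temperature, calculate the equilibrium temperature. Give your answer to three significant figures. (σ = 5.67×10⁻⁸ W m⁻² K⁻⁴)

Energy balance: absorbed = emitted ⇒ πR²·S(1−A) = 4πR²·σT_eq⁴, so T_eq⁴ = S(1−A)/(4σ).
T_eq = [1.21×10⁴ × 0.40 / (4 × 5.67×10⁻⁸)]^(1/4) = (2.13×10¹⁰)^(1/4) = 382 K.

T_eq ≈ 382 K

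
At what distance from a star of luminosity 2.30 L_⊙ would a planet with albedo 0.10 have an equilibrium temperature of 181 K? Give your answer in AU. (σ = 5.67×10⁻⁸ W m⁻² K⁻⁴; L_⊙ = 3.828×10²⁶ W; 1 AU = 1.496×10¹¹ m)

L = 2.30 × 3.828×10²⁶ = 8.80×10²⁶ W.
From T_eq⁴ = L(1−A)/(16πσd²): d = √[L(1−A)/(16πσT_eq⁴)].
d = √[8.80×10²⁶ × 0.90 / (16π × 5.67×10⁻⁸ × (181)⁴)] = 5.09×10¹¹ m = 3.40 AU.

d ≈ 3.40 AU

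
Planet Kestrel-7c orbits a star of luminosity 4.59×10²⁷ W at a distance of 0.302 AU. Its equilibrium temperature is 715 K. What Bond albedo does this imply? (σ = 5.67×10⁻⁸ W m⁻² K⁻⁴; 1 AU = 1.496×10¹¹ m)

d = 0.302 AU = 4.52×10¹⁰ m.
Flux: S = L/(4πd²) = 4.59×10²⁷/(4π×(4.52×10¹⁰)²) = 1.79×10⁵ W m⁻².
From T_eq⁴ = S(1−A)/(4σ): 1−A = 4σT_eq⁴/S.
1−A = 4 × 5.67×10⁻⁸ × (715)⁴ / 1.79×10⁵ = 0.331.

A ≈ 0.67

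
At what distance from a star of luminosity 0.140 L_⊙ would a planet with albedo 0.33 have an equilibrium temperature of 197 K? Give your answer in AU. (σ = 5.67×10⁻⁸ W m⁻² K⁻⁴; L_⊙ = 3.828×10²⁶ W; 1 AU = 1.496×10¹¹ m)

d ≈ 0.611 AU

L = 0.140 × 3.828×10²⁶ = 5.36×10²⁵ W.
From T_eq⁴ = L(1−A)/(16πσd²): d = √[L(1−A)/(16πσT_eq⁴)].
d = √[5.36×10²⁵ × 0.67 / (16π × 5.67×10⁻⁸ × (197)⁴)] = 9.15×10¹⁰ m = 0.611 AU.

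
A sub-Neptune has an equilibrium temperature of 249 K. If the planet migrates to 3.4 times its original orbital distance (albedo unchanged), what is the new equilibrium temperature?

T_eq ∝ L^(1/4) · d^(−1/2).
T′ = 249 / 3.4^(1/2) = 135 K.

T_eq ≈ 135 K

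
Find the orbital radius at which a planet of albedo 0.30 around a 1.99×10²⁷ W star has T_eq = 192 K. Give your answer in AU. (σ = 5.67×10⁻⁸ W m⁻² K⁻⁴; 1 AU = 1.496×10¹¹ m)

From T_eq⁴ = L(1−A)/(16πσd²): d = √[L(1−A)/(16πσT_eq⁴)].
d = √[1.99×10²⁷ × 0.70 / (16π × 5.67×10⁻⁸ × (192)⁴)] = 6.00×10¹¹ m = 4.01 AU.

d ≈ 4.01 AU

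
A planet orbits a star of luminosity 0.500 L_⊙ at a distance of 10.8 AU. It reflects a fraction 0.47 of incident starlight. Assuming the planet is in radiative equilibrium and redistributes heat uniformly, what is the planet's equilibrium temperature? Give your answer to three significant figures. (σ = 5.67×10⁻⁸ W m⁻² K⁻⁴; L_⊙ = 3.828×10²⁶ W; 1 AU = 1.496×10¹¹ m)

T_eq ≈ 60.8 K

d = 10.8 AU = 1.62×10¹² m.
L = 0.500 × 3.828×10²⁶ = 1.91×10²⁶ W.
Flux: S = L/(4πd²) = 1.91×10²⁶/(4π×(1.62×10¹²)²) = 5.83 W m⁻².
Energy balance: absorbed = emitted ⇒ πR²·S(1−A) = 4πR²·σT_eq⁴, so T_eq⁴ = S(1−A)/(4σ).
T_eq = [5.83 × 0.53 / (4 × 5.67×10⁻⁸)]^(1/4) = (1.36×10⁷)^(1/4) = 60.8 K.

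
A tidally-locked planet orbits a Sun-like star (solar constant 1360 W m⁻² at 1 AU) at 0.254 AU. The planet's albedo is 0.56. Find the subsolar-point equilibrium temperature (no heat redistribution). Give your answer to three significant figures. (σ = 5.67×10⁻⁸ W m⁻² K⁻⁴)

T_ss ≈ 636 K

Flux at 0.254 AU: S = 1360/0.254² = 2.11×10⁴ W m⁻².
At the subsolar point the surface absorbs S(1−A) and emits σT⁴ per unit area — no factor of 4, since only the local patch is in balance.
T = [2.11×10⁴ × 0.44 / 5.67×10⁻⁸]^(1/4) = (1.64×10¹¹)^(1/4) = 636 K.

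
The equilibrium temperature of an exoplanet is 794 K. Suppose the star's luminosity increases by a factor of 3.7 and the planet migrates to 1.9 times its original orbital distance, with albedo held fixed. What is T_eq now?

T_eq ≈ 799 K

T_eq ∝ L^(1/4) · d^(−1/2).
T′ = 794 × 3.7^(1/4) / 1.9^(1/2) = 799 K.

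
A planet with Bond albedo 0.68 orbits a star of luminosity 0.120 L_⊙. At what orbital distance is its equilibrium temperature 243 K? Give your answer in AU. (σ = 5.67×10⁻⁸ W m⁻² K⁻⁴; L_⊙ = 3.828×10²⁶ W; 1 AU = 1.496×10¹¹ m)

d ≈ 0.257 AU

L = 0.120 × 3.828×10²⁶ = 4.59×10²⁵ W.
From T_eq⁴ = L(1−A)/(16πσd²): d = √[L(1−A)/(16πσT_eq⁴)].
d = √[4.59×10²⁵ × 0.32 / (16π × 5.67×10⁻⁸ × (243)⁴)] = 3.85×10¹⁰ m = 0.257 AU.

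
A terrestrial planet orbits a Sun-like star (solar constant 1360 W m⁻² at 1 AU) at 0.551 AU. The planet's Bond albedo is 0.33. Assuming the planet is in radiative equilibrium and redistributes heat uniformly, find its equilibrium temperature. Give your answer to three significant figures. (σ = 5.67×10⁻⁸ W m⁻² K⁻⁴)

T_eq ≈ 339 K

Flux at 0.551 AU: S = 1360/0.551² = 4480 W m⁻².
Energy balance: absorbed = emitted ⇒ πR²·S(1−A) = 4πR²·σT_eq⁴, so T_eq⁴ = S(1−A)/(4σ).
T_eq = [4480 × 0.67 / (4 × 5.67×10⁻⁸)]^(1/4) = (1.32×10¹⁰)^(1/4) = 339 K.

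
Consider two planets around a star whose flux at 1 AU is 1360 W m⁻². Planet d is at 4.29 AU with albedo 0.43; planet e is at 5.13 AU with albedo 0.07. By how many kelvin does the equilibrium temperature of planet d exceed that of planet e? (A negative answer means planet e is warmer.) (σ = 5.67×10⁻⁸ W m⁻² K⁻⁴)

ΔT ≈ -3.9 K

T_eq = [S₀(1−A)/(4σd²)]^(1/4), so T ∝ (1−A)^(1/4) / √d.
T₁ = [1360×0.57/(4×5.67×10⁻⁸×4.29²)]^(1/4) = 116.74 K.
T₂ = [1360×0.93/(4×5.67×10⁻⁸×5.13²)]^(1/4) = 120.65 K.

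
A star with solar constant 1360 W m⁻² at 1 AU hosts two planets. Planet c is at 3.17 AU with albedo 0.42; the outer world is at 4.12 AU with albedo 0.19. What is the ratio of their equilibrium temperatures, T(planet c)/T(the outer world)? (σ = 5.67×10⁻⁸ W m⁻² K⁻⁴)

T_eq = [S₀(1−A)/(4σd²)]^(1/4), so T ∝ (1−A)^(1/4) / √d.
T₁ = [1360×0.58/(4×5.67×10⁻⁸×3.17²)]^(1/4) = 136.40 K.
T₂ = [1360×0.81/(4×5.67×10⁻⁸×4.12²)]^(1/4) = 130.06 K.

T₁/T₂ ≈ 1.049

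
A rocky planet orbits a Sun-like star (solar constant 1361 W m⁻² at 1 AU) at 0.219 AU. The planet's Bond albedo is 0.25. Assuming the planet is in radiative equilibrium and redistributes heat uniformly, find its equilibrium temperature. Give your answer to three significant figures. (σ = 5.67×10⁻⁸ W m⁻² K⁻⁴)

Flux at 0.219 AU: S = 1361/0.219² = 2.84×10⁴ W m⁻².
Energy balance: absorbed = emitted ⇒ πR²·S(1−A) = 4πR²·σT_eq⁴, so T_eq⁴ = S(1−A)/(4σ).
T_eq = [2.84×10⁴ × 0.75 / (4 × 5.67×10⁻⁸)]^(1/4) = (9.38×10¹⁰)^(1/4) = 553 K.

T_eq ≈ 553 K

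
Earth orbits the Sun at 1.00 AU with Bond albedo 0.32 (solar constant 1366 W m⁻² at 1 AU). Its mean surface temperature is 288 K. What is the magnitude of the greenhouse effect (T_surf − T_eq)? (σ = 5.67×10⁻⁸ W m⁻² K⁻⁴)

S = 1366/1.00² = 1366 W m⁻².
T_eq = [S(1−A)/(4σ)]^(1/4) = [1366×0.68/(4×5.67×10⁻⁸)]^(1/4) = 253.0 K.
ΔT = T_surf − T_eq = 288 − 253.0.

ΔT ≈ 35.0 K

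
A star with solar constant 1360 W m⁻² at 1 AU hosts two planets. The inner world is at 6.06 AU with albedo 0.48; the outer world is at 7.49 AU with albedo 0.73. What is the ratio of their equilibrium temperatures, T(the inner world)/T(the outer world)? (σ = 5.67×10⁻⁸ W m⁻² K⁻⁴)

T₁/T₂ ≈ 1.310

T_eq = [S₀(1−A)/(4σd²)]^(1/4), so T ∝ (1−A)^(1/4) / √d.
T₁ = [1360×0.52/(4×5.67×10⁻⁸×6.06²)]^(1/4) = 95.99 K.
T₂ = [1360×0.27/(4×5.67×10⁻⁸×7.49²)]^(1/4) = 73.29 K.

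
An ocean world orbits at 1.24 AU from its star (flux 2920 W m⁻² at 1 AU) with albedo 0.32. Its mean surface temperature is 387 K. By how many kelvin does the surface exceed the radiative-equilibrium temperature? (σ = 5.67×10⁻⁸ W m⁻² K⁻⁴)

ΔT ≈ 112.3 K

S = 2920/1.24² = 1899 W m⁻².
T_eq = [S(1−A)/(4σ)]^(1/4) = [1899×0.68/(4×5.67×10⁻⁸)]^(1/4) = 274.7 K.
ΔT = T_surf − T_eq = 387 − 274.7.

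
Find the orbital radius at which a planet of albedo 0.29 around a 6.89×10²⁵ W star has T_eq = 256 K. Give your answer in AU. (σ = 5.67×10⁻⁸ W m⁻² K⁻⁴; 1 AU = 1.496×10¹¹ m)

From T_eq⁴ = L(1−A)/(16πσd²): d = √[L(1−A)/(16πσT_eq⁴)].
d = √[6.89×10²⁵ × 0.71 / (16π × 5.67×10⁻⁸ × (256)⁴)] = 6.32×10¹⁰ m = 0.423 AU.

d ≈ 0.423 AU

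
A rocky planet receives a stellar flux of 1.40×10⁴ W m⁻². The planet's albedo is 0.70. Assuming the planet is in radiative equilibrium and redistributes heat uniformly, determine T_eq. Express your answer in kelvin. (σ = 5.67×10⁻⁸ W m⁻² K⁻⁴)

T_eq ≈ 369 K

Energy balance: absorbed = emitted ⇒ πR²·S(1−A) = 4πR²·σT_eq⁴, so T_eq⁴ = S(1−A)/(4σ).
T_eq = [1.40×10⁴ × 0.30 / (4 × 5.67×10⁻⁸)]^(1/4) = (1.85×10¹⁰)^(1/4) = 369 K.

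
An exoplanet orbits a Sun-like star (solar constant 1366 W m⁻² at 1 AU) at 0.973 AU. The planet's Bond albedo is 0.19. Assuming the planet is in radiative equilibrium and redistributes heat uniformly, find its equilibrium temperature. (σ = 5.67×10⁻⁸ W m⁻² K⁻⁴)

T_eq ≈ 268 K

Flux at 0.973 AU: S = 1366/0.973² = 1440 W m⁻².
Energy balance: absorbed = emitted ⇒ πR²·S(1−A) = 4πR²·σT_eq⁴, so T_eq⁴ = S(1−A)/(4σ).
T_eq = [1440 × 0.81 / (4 × 5.67×10⁻⁸)]^(1/4) = (5.15×10⁹)^(1/4) = 268 K.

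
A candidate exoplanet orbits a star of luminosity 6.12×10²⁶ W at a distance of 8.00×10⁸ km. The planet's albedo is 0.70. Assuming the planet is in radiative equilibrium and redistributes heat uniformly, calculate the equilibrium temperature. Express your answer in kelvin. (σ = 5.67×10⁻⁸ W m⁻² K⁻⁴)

T_eq ≈ 100 K

d = 8.00×10⁸ km = 8.00×10¹¹ m.
Flux: S = L/(4πd²) = 6.12×10²⁶/(4π×(8.00×10¹¹)²) = 76.1 W m⁻².
Energy balance: absorbed = emitted ⇒ πR²·S(1−A) = 4πR²·σT_eq⁴, so T_eq⁴ = S(1−A)/(4σ).
T_eq = [76.1 × 0.30 / (4 × 5.67×10⁻⁸)]^(1/4) = (1.01×10⁸)^(1/4) = 100 K.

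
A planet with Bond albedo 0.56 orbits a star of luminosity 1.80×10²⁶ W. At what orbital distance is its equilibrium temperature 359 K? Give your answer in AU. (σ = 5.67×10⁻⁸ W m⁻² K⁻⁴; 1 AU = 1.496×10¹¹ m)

d ≈ 0.273 AU

From T_eq⁴ = L(1−A)/(16πσd²): d = √[L(1−A)/(16πσT_eq⁴)].
d = √[1.80×10²⁶ × 0.44 / (16π × 5.67×10⁻⁸ × (359)⁴)] = 4.09×10¹⁰ m = 0.273 AU.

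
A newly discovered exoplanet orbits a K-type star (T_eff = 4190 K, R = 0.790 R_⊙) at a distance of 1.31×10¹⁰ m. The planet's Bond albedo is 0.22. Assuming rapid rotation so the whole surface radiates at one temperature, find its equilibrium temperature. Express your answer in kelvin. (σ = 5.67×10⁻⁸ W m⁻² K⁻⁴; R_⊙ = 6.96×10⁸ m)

T_eq ≈ 570 K

R_⋆ = 0.790 × 6.96×10⁸ = 5.50×10⁸ m.
L = 4πR_⋆²σT_⋆⁴ = 4π(5.50×10⁸)² × 5.67×10⁻⁸ × (4190)⁴ = 6.64×10²⁵ W.
S = L/(4πd²) = 3.08×10⁴ W m⁻².
Energy balance: absorbed = emitted ⇒ πR²·S(1−A) = 4πR²·σT_eq⁴, so T_eq⁴ = S(1−A)/(4σ).
T_eq = [3.08×10⁴ × 0.78 / (4 × 5.67×10⁻⁸)]^(1/4) = (1.06×10¹¹)^(1/4) = 570 K.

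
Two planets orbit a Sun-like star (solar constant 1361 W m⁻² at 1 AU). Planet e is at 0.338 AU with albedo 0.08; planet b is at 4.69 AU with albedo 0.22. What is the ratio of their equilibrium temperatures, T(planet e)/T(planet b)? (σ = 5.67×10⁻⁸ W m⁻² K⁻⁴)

T₁/T₂ ≈ 3.882

T_eq = [S₀(1−A)/(4σd²)]^(1/4), so T ∝ (1−A)^(1/4) / √d.
T₁ = [1361×0.92/(4×5.67×10⁻⁸×0.338²)]^(1/4) = 468.86 K.
T₂ = [1361×0.78/(4×5.67×10⁻⁸×4.69²)]^(1/4) = 120.78 K.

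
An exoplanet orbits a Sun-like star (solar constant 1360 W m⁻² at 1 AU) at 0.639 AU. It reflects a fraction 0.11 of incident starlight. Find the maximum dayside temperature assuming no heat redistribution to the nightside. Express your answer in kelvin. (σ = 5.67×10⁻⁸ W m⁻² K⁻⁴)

Flux at 0.639 AU: S = 1360/0.639² = 3330 W m⁻².
With no redistribution each surface element balances locally: S(1−A) = σT⁴.
T = [3330 × 0.89 / 5.67×10⁻⁸]^(1/4) = (5.23×10¹⁰)^(1/4) = 478 K.

T_ss ≈ 478 K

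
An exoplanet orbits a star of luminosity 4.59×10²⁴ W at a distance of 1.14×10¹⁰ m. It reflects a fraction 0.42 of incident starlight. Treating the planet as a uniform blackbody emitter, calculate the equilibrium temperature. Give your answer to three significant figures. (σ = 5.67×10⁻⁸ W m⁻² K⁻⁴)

Flux: S = L/(4πd²) = 4.59×10²⁴/(4π×(1.14×10¹⁰)²) = 2810 W m⁻².
Energy balance: absorbed = emitted ⇒ πR²·S(1−A) = 4πR²·σT_eq⁴, so T_eq⁴ = S(1−A)/(4σ).
T_eq = [2810 × 0.58 / (4 × 5.67×10⁻⁸)]^(1/4) = (7.19×10⁹)^(1/4) = 291 K.

T_eq ≈ 291 K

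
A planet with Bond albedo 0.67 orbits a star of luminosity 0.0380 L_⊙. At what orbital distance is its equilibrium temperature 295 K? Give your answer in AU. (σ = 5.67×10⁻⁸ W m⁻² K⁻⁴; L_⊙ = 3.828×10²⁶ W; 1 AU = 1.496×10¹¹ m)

L = 0.0380 × 3.828×10²⁶ = 1.45×10²⁵ W.
From T_eq⁴ = L(1−A)/(16πσd²): d = √[L(1−A)/(16πσT_eq⁴)].
d = √[1.45×10²⁵ × 0.33 / (16π × 5.67×10⁻⁸ × (295)⁴)] = 1.49×10¹⁰ m = 0.0997 AU.

d ≈ 0.0997 AU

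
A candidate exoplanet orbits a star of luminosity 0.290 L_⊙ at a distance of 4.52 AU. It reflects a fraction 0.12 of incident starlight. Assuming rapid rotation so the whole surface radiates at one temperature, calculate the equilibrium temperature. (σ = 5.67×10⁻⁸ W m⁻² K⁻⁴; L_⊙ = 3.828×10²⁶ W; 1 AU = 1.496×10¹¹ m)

T_eq ≈ 93.0 K

d = 4.52 AU = 6.76×10¹¹ m.
L = 0.290 × 3.828×10²⁶ = 1.11×10²⁶ W.
Flux: S = L/(4πd²) = 1.11×10²⁶/(4π×(6.76×10¹¹)²) = 19.3 W m⁻².
Energy balance: absorbed = emitted ⇒ πR²·S(1−A) = 4πR²·σT_eq⁴, so T_eq⁴ = S(1−A)/(4σ).
T_eq = [19.3 × 0.88 / (4 × 5.67×10⁻⁸)]^(1/4) = (7.50×10⁷)^(1/4) = 93.0 K.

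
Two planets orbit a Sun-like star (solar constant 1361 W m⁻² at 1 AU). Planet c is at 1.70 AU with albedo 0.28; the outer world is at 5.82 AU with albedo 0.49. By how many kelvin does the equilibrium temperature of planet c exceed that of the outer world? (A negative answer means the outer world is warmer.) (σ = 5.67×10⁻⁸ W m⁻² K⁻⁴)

T_eq = [S₀(1−A)/(4σd²)]^(1/4), so T ∝ (1−A)^(1/4) / √d.
T₁ = [1361×0.72/(4×5.67×10⁻⁸×1.70²)]^(1/4) = 196.64 K.
T₂ = [1361×0.51/(4×5.67×10⁻⁸×5.82²)]^(1/4) = 97.50 K.

ΔT ≈ 99.1 K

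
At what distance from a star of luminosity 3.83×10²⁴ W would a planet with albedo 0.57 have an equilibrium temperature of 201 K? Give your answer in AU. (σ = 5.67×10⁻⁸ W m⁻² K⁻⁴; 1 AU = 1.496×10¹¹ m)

From T_eq⁴ = L(1−A)/(16πσd²): d = √[L(1−A)/(16πσT_eq⁴)].
d = √[3.83×10²⁴ × 0.43 / (16π × 5.67×10⁻⁸ × (201)⁴)] = 1.88×10¹⁰ m = 0.126 AU.

d ≈ 0.126 AU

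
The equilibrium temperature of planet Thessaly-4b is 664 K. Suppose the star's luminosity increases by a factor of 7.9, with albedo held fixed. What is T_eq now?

T_eq ≈ 1110 K

T_eq ∝ L^(1/4) · d^(−1/2).
T′ = 664 × 7.9^(1/4) = 1110 K.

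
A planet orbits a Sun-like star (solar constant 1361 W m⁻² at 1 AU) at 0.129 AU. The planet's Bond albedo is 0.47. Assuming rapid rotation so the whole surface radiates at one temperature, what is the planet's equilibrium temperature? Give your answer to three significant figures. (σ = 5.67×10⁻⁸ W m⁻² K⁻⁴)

T_eq ≈ 661 K

Flux at 0.129 AU: S = 1361/0.129² = 8.18×10⁴ W m⁻².
Energy balance: absorbed = emitted ⇒ πR²·S(1−A) = 4πR²·σT_eq⁴, so T_eq⁴ = S(1−A)/(4σ).
T_eq = [8.18×10⁴ × 0.53 / (4 × 5.67×10⁻⁸)]^(1/4) = (1.91×10¹¹)^(1/4) = 661 K.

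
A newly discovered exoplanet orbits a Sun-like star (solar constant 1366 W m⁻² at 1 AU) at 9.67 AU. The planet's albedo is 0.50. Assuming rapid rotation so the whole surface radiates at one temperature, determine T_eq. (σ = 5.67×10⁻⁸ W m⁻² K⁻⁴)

T_eq ≈ 75.3 K

Flux at 9.67 AU: S = 1366/9.67² = 14.6 W m⁻².
Energy balance: absorbed = emitted ⇒ πR²·S(1−A) = 4πR²·σT_eq⁴, so T_eq⁴ = S(1−A)/(4σ).
T_eq = [14.6 × 0.50 / (4 × 5.67×10⁻⁸)]^(1/4) = (3.22×10⁷)^(1/4) = 75.3 K.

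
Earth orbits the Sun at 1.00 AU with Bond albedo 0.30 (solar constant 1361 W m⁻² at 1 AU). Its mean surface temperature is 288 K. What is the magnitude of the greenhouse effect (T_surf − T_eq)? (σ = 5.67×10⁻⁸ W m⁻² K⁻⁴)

ΔT ≈ 33.4 K

S = 1361/1.00² = 1361 W m⁻².
T_eq = [S(1−A)/(4σ)]^(1/4) = [1361×0.70/(4×5.67×10⁻⁸)]^(1/4) = 254.6 K.
ΔT = T_surf − T_eq = 288 − 254.6.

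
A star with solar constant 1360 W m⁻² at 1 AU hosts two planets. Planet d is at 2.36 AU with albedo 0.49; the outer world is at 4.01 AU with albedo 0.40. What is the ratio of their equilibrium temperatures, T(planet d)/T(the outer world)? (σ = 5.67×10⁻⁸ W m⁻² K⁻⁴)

T_eq = [S₀(1−A)/(4σd²)]^(1/4), so T ∝ (1−A)^(1/4) / √d.
T₁ = [1360×0.51/(4×5.67×10⁻⁸×2.36²)]^(1/4) = 153.08 K.
T₂ = [1360×0.60/(4×5.67×10⁻⁸×4.01²)]^(1/4) = 122.30 K.

T₁/T₂ ≈ 1.252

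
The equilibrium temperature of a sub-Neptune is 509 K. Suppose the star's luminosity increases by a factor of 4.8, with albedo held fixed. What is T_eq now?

T_eq ∝ L^(1/4) · d^(−1/2).
T′ = 509 × 4.8^(1/4) = 753 K.

T_eq ≈ 753 K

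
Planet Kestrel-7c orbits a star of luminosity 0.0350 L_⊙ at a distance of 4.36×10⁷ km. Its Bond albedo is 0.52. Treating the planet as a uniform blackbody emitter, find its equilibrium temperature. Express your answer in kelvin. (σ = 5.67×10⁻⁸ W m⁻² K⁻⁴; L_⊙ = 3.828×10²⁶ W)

T_eq ≈ 186 K

d = 4.36×10⁷ km = 4.36×10¹⁰ m.
L = 0.0350 × 3.828×10²⁶ = 1.34×10²⁵ W.
Flux: S = L/(4πd²) = 1.34×10²⁵/(4π×(4.36×10¹⁰)²) = 561 W m⁻².
Energy balance: absorbed = emitted ⇒ πR²·S(1−A) = 4πR²·σT_eq⁴, so T_eq⁴ = S(1−A)/(4σ).
T_eq = [561 × 0.48 / (4 × 5.67×10⁻⁸)]^(1/4) = (1.19×10⁹)^(1/4) = 186 K.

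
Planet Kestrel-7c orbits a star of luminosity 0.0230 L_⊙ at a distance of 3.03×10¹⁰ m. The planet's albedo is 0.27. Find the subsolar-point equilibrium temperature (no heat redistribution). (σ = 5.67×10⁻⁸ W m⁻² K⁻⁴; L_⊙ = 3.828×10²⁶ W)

L = 0.0230 × 3.828×10²⁶ = 8.80×10²⁴ W.
Flux: S = L/(4πd²) = 8.80×10²⁴/(4π×(3.03×10¹⁰)²) = 763 W m⁻².
At the subsolar point the surface absorbs S(1−A) and emits σT⁴ per unit area — no factor of 4, since only the local patch is in balance.
T = [763 × 0.73 / 5.67×10⁻⁸]^(1/4) = (9.83×10⁹)^(1/4) = 315 K.

T_ss ≈ 315 K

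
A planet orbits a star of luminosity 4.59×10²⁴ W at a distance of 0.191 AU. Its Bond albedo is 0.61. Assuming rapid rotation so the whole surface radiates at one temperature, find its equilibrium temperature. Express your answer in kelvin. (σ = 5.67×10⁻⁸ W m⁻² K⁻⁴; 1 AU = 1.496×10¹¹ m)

T_eq ≈ 167 K

d = 0.191 AU = 2.86×10¹⁰ m.
Flux: S = L/(4πd²) = 4.59×10²⁴/(4π×(2.86×10¹⁰)²) = 447 W m⁻².
Energy balance: absorbed = emitted ⇒ πR²·S(1−A) = 4πR²·σT_eq⁴, so T_eq⁴ = S(1−A)/(4σ).
T_eq = [447 × 0.39 / (4 × 5.67×10⁻⁸)]^(1/4) = (7.69×10⁸)^(1/4) = 167 K.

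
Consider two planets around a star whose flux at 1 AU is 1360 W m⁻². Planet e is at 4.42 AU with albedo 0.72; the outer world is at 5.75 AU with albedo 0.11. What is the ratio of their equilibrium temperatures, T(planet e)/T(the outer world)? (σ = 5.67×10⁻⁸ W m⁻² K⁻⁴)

T₁/T₂ ≈ 0.854

T_eq = [S₀(1−A)/(4σd²)]^(1/4), so T ∝ (1−A)^(1/4) / √d.
T₁ = [1360×0.28/(4×5.67×10⁻⁸×4.42²)]^(1/4) = 96.28 K.
T₂ = [1360×0.89/(4×5.67×10⁻⁸×5.75²)]^(1/4) = 112.72 K.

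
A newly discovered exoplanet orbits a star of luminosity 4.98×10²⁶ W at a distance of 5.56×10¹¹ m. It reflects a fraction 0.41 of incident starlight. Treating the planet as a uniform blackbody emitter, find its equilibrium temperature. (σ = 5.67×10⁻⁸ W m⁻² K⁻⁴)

T_eq ≈ 135 K

Flux: S = L/(4πd²) = 4.98×10²⁶/(4π×(5.56×10¹¹)²) = 128 W m⁻².
Energy balance: absorbed = emitted ⇒ πR²·S(1−A) = 4πR²·σT_eq⁴, so T_eq⁴ = S(1−A)/(4σ).
T_eq = [128 × 0.59 / (4 × 5.67×10⁻⁸)]^(1/4) = (3.33×10⁸)^(1/4) = 135 K.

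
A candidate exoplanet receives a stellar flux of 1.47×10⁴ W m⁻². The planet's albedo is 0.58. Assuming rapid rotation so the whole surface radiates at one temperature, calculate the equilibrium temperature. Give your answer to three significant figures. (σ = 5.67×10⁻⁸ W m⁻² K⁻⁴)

Energy balance: absorbed = emitted ⇒ πR²·S(1−A) = 4πR²·σT_eq⁴, so T_eq⁴ = S(1−A)/(4σ).
T_eq = [1.47×10⁴ × 0.42 / (4 × 5.67×10⁻⁸)]^(1/4) = (2.72×10¹⁰)^(1/4) = 406 K.

T_eq ≈ 406 K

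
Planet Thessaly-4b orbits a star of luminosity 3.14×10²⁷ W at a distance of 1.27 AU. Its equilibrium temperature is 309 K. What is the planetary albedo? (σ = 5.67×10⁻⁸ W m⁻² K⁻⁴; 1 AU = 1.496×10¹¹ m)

A ≈ 0.70

d = 1.27 AU = 1.90×10¹¹ m.
Flux: S = L/(4πd²) = 3.14×10²⁷/(4π×(1.90×10¹¹)²) = 6920 W m⁻².
From T_eq⁴ = S(1−A)/(4σ): 1−A = 4σT_eq⁴/S.
1−A = 4 × 5.67×10⁻⁸ × (309)⁴ / 6920 = 0.299.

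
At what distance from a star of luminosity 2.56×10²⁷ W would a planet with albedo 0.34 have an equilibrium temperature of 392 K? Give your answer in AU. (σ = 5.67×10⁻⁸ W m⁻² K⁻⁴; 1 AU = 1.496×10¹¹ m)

From T_eq⁴ = L(1−A)/(16πσd²): d = √[L(1−A)/(16πσT_eq⁴)].
d = √[2.56×10²⁷ × 0.66 / (16π × 5.67×10⁻⁸ × (392)⁴)] = 1.58×10¹¹ m = 1.06 AU.

d ≈ 1.06 AU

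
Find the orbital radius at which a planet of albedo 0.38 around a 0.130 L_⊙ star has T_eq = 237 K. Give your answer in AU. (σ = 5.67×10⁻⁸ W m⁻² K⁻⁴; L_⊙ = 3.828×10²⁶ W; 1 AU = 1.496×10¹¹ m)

L = 0.130 × 3.828×10²⁶ = 4.98×10²⁵ W.
From T_eq⁴ = L(1−A)/(16πσd²): d = √[L(1−A)/(16πσT_eq⁴)].
d = √[4.98×10²⁵ × 0.62 / (16π × 5.67×10⁻⁸ × (237)⁴)] = 5.86×10¹⁰ m = 0.392 AU.

d ≈ 0.392 AU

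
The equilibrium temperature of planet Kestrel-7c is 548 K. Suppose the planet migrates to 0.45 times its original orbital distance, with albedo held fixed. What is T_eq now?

T_eq ∝ L^(1/4) · d^(−1/2).
T′ = 548 / 0.45^(1/2) = 817 K.

T_eq ≈ 817 K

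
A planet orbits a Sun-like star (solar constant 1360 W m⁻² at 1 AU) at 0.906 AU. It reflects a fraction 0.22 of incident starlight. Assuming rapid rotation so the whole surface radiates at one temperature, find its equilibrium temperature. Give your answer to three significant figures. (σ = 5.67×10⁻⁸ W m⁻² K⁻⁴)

Flux at 0.906 AU: S = 1360/0.906² = 1660 W m⁻².
Energy balance: absorbed = emitted ⇒ πR²·S(1−A) = 4πR²·σT_eq⁴, so T_eq⁴ = S(1−A)/(4σ).
T_eq = [1660 × 0.78 / (4 × 5.67×10⁻⁸)]^(1/4) = (5.70×10⁹)^(1/4) = 275 K.

T_eq ≈ 275 K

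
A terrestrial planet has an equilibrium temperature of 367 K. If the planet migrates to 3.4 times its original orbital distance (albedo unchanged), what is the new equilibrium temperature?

T_eq ≈ 199 K

T_eq ∝ L^(1/4) · d^(−1/2).
T′ = 367 / 3.4^(1/2) = 199 K.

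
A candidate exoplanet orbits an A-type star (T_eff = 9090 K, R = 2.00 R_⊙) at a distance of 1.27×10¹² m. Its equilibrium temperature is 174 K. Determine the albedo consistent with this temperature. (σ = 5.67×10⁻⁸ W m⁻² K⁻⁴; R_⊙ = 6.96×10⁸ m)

A ≈ 0.55

R_⋆ = 2.00 × 6.96×10⁸ = 1.39×10⁹ m.
L = 4πR_⋆²σT_⋆⁴ = 4π(1.39×10⁹)² × 5.67×10⁻⁸ × (9090)⁴ = 9.43×10²⁷ W.
S = L/(4πd²) = 465 W m⁻².
From T_eq⁴ = S(1−A)/(4σ): 1−A = 4σT_eq⁴/S.
1−A = 4 × 5.67×10⁻⁸ × (174)⁴ / 465 = 0.447.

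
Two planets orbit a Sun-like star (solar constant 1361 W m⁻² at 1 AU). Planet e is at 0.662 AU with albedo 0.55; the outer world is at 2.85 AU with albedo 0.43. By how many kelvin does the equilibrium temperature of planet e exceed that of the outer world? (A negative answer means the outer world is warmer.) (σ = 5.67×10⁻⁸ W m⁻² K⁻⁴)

T_eq = [S₀(1−A)/(4σd²)]^(1/4), so T ∝ (1−A)^(1/4) / √d.
T₁ = [1361×0.45/(4×5.67×10⁻⁸×0.662²)]^(1/4) = 280.17 K.
T₂ = [1361×0.57/(4×5.67×10⁻⁸×2.85²)]^(1/4) = 143.25 K.

ΔT ≈ 136.9 K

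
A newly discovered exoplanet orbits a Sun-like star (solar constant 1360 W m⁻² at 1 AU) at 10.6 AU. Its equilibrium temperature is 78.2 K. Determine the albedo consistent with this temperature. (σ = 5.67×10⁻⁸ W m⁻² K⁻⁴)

A ≈ 0.30

Flux at 10.6 AU: S = 1360/10.6² = 12.1 W m⁻².
From T_eq⁴ = S(1−A)/(4σ): 1−A = 4σT_eq⁴/S.
1−A = 4 × 5.67×10⁻⁸ × (78.2)⁴ / 12.1 = 0.701.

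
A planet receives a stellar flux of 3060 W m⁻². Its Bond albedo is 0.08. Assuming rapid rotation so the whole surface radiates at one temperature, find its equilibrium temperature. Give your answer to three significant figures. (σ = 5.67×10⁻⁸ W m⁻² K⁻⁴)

Energy balance: absorbed = emitted ⇒ πR²·S(1−A) = 4πR²·σT_eq⁴, so T_eq⁴ = S(1−A)/(4σ).
T_eq = [3060 × 0.92 / (4 × 5.67×10⁻⁸)]^(1/4) = (1.24×10¹⁰)^(1/4) = 334 K.

T_eq ≈ 334 K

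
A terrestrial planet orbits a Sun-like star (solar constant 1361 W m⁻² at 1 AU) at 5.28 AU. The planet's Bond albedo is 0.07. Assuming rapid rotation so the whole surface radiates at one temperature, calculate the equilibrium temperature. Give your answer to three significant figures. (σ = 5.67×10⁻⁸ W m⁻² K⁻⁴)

Flux at 5.28 AU: S = 1361/5.28² = 48.8 W m⁻².
Energy balance: absorbed = emitted ⇒ πR²·S(1−A) = 4πR²·σT_eq⁴, so T_eq⁴ = S(1−A)/(4σ).
T_eq = [48.8 × 0.93 / (4 × 5.67×10⁻⁸)]^(1/4) = (2.00×10⁸)^(1/4) = 119 K.

T_eq ≈ 119 K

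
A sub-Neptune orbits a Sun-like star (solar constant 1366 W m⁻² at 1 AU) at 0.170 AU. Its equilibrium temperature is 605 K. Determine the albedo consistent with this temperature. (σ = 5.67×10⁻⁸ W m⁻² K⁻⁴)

Flux at 0.170 AU: S = 1366/0.170² = 4.73×10⁴ W m⁻².
From T_eq⁴ = S(1−A)/(4σ): 1−A = 4σT_eq⁴/S.
1−A = 4 × 5.67×10⁻⁸ × (605)⁴ / 4.73×10⁴ = 0.643.

A ≈ 0.36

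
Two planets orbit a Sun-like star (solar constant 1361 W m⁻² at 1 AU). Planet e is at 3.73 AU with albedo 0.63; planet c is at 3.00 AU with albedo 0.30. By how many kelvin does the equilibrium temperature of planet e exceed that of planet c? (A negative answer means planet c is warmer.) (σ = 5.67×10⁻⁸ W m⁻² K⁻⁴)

ΔT ≈ -34.6 K

T_eq = [S₀(1−A)/(4σd²)]^(1/4), so T ∝ (1−A)^(1/4) / √d.
T₁ = [1361×0.37/(4×5.67×10⁻⁸×3.73²)]^(1/4) = 112.40 K.
T₂ = [1361×0.70/(4×5.67×10⁻⁸×3.00²)]^(1/4) = 146.98 K.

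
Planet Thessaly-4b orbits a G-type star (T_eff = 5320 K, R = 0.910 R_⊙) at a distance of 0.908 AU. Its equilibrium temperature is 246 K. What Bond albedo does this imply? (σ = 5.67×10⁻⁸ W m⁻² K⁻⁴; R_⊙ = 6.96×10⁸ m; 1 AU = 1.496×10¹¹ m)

R_⋆ = 0.910 × 6.96×10⁸ = 6.33×10⁸ m.
d = 0.908 AU = 1.36×10¹¹ m.
L = 4πR_⋆²σT_⋆⁴ = 4π(6.33×10⁸)² × 5.67×10⁻⁸ × (5320)⁴ = 2.29×10²⁶ W.
S = L/(4πd²) = 987 W m⁻².
From T_eq⁴ = S(1−A)/(4σ): 1−A = 4σT_eq⁴/S.
1−A = 4 × 5.67×10⁻⁸ × (246)⁴ / 987 = 0.841.

A ≈ 0.16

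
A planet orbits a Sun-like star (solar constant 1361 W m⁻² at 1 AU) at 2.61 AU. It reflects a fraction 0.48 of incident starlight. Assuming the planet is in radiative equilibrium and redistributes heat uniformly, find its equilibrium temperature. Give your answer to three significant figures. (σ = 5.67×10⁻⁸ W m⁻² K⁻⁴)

Flux at 2.61 AU: S = 1361/2.61² = 200 W m⁻².
Energy balance: absorbed = emitted ⇒ πR²·S(1−A) = 4πR²·σT_eq⁴, so T_eq⁴ = S(1−A)/(4σ).
T_eq = [200 × 0.52 / (4 × 5.67×10⁻⁸)]^(1/4) = (4.58×10⁸)^(1/4) = 146 K.

T_eq ≈ 146 K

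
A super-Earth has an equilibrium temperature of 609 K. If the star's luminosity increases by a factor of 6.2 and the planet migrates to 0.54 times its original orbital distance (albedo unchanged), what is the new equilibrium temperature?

T_eq ∝ L^(1/4) · d^(−1/2).
T′ = 609 × 6.2^(1/4) / 0.54^(1/2) = 1310 K.

T_eq ≈ 1310 K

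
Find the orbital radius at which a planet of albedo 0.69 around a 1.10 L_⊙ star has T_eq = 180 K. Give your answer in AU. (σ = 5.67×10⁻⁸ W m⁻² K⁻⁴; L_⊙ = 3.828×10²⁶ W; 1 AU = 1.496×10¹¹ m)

L = 1.10 × 3.828×10²⁶ = 4.21×10²⁶ W.
From T_eq⁴ = L(1−A)/(16πσd²): d = √[L(1−A)/(16πσT_eq⁴)].
d = √[4.21×10²⁶ × 0.31 / (16π × 5.67×10⁻⁸ × (180)⁴)] = 2.09×10¹¹ m = 1.40 AU.

d ≈ 1.40 AU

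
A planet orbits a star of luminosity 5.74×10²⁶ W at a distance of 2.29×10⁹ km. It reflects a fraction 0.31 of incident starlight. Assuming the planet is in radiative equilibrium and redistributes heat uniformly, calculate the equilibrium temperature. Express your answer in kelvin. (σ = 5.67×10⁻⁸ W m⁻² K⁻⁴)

T_eq ≈ 71.7 K

d = 2.29×10⁹ km = 2.29×10¹² m.
Flux: S = L/(4πd²) = 5.74×10²⁶/(4π×(2.29×10¹²)²) = 8.71 W m⁻².
Energy balance: absorbed = emitted ⇒ πR²·S(1−A) = 4πR²·σT_eq⁴, so T_eq⁴ = S(1−A)/(4σ).
T_eq = [8.71 × 0.69 / (4 × 5.67×10⁻⁸)]^(1/4) = (2.65×10⁷)^(1/4) = 71.7 K.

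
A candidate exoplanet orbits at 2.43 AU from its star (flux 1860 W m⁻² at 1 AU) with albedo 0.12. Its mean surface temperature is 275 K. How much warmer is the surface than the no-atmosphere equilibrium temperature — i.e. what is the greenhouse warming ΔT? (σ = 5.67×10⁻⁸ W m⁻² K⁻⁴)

ΔT ≈ 88.0 K

S = 1860/2.43² = 315.0 W m⁻².
T_eq = [S(1−A)/(4σ)]^(1/4) = [315.0×0.88/(4×5.67×10⁻⁸)]^(1/4) = 187.0 K.
ΔT = T_surf − T_eq = 275 − 187.0.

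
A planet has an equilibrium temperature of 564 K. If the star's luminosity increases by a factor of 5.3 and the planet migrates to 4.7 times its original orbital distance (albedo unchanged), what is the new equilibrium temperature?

T_eq ≈ 395 K

T_eq ∝ L^(1/4) · d^(−1/2).
T′ = 564 × 5.3^(1/4) / 4.7^(1/2) = 395 K.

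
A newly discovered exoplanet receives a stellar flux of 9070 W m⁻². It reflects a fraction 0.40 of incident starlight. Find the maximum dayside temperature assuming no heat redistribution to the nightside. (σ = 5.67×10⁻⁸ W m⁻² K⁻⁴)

T_ss ≈ 557 K

With no redistribution each surface element balances locally: S(1−A) = σT⁴.
T = [9070 × 0.60 / 5.67×10⁻⁸]^(1/4) = (9.60×10¹⁰)^(1/4) = 557 K.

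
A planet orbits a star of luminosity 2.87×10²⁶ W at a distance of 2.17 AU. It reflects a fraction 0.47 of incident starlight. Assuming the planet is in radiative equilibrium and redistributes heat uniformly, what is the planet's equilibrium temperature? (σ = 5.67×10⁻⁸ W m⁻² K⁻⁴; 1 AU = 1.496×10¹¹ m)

T_eq ≈ 150 K

d = 2.17 AU = 3.25×10¹¹ m.
Flux: S = L/(4πd²) = 2.87×10²⁶/(4π×(3.25×10¹¹)²) = 217 W m⁻².
Energy balance: absorbed = emitted ⇒ πR²·S(1−A) = 4πR²·σT_eq⁴, so T_eq⁴ = S(1−A)/(4σ).
T_eq = [217 × 0.53 / (4 × 5.67×10⁻⁸)]^(1/4) = (5.06×10⁸)^(1/4) = 150 K.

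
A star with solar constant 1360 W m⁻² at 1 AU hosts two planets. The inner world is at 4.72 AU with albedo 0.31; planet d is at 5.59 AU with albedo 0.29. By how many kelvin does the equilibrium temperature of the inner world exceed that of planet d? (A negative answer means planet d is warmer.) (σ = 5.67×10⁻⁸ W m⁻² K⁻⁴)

ΔT ≈ 8.7 K

T_eq = [S₀(1−A)/(4σd²)]^(1/4), so T ∝ (1−A)^(1/4) / √d.
T₁ = [1360×0.69/(4×5.67×10⁻⁸×4.72²)]^(1/4) = 116.74 K.
T₂ = [1360×0.71/(4×5.67×10⁻⁸×5.59²)]^(1/4) = 108.04 K.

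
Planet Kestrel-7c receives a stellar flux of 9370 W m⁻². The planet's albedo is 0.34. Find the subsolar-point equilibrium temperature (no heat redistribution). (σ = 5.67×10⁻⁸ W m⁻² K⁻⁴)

At the subsolar point the surface absorbs S(1−A) and emits σT⁴ per unit area — no factor of 4, since only the local patch is in balance.
T = [9370 × 0.66 / 5.67×10⁻⁸]^(1/4) = (1.09×10¹¹)^(1/4) = 575 K.

T_ss ≈ 575 K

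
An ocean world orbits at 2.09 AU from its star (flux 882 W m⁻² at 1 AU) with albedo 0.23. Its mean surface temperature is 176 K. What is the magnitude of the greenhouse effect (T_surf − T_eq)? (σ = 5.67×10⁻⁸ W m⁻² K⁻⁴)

ΔT ≈ 14.2 K

S = 882/2.09² = 201.9 W m⁻².
T_eq = [S(1−A)/(4σ)]^(1/4) = [201.9×0.77/(4×5.67×10⁻⁸)]^(1/4) = 161.8 K.
ΔT = T_surf − T_eq = 176 − 161.8.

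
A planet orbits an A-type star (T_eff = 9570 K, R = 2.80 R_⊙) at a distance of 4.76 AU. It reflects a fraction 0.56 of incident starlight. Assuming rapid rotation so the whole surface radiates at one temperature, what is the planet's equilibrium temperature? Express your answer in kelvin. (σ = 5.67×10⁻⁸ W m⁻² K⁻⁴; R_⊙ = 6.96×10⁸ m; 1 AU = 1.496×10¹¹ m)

R_⋆ = 2.80 × 6.96×10⁸ = 1.95×10⁹ m.
d = 4.76 AU = 7.12×10¹¹ m.
L = 4πR_⋆²σT_⋆⁴ = 4π(1.95×10⁹)² × 5.67×10⁻⁸ × (9570)⁴ = 2.27×10²⁸ W.
S = L/(4πd²) = 3560 W m⁻².
Energy balance: absorbed = emitted ⇒ πR²·S(1−A) = 4πR²·σT_eq⁴, so T_eq⁴ = S(1−A)/(4σ).
T_eq = [3560 × 0.44 / (4 × 5.67×10⁻⁸)]^(1/4) = (6.91×10⁹)^(1/4) = 288 K.

T_eq ≈ 288 K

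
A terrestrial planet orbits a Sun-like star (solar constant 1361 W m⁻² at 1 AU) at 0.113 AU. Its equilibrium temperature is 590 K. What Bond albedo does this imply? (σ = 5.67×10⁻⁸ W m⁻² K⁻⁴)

A ≈ 0.74

Flux at 0.113 AU: S = 1361/0.113² = 1.07×10⁵ W m⁻².
From T_eq⁴ = S(1−A)/(4σ): 1−A = 4σT_eq⁴/S.
1−A = 4 × 5.67×10⁻⁸ × (590)⁴ / 1.07×10⁵ = 0.258.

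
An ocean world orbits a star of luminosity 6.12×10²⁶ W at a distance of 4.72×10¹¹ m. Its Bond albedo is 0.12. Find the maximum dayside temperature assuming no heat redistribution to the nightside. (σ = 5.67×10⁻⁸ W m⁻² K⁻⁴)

T_ss ≈ 241 K

Flux: S = L/(4πd²) = 6.12×10²⁶/(4π×(4.72×10¹¹)²) = 219 W m⁻².
With no redistribution each surface element balances locally: S(1−A) = σT⁴.
T = [219 × 0.88 / 5.67×10⁻⁸]^(1/4) = (3.39×10⁹)^(1/4) = 241 K.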